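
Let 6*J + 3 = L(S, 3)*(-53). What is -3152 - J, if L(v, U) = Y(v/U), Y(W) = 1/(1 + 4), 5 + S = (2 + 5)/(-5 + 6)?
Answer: -47246/15 ≈ -3149.7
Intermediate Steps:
S = 2 (S = -5 + (2 + 5)/(-5 + 6) = -5 + 7/1 = -5 + 7*1 = -5 + 7 = 2)
Y(W) = ⅕ (Y(W) = 1/5 = ⅕)
L(v, U) = ⅕
J = -34/15 (J = -½ + ((⅕)*(-53))/6 = -½ + (⅙)*(-53/5) = -½ - 53/30 = -34/15 ≈ -2.2667)
-3152 - J = -3152 - 1*(-34/15) = -3152 + 34/15 = -47246/15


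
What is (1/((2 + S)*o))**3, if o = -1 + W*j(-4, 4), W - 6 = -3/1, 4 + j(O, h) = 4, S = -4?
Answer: 1/8 ≈ 0.12500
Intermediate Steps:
j(O, h) = 0 (j(O, h) = -4 + 4 = 0)
W = 3 (W = 6 - 3/1 = 6 - 3*1 = 6 - 3 = 3)
o = -1 (o = -1 + 3*0 = -1 + 0 = -1)
(1/((2 + S)*o))**3 = (1/((2 - 4)*(-1)))**3 = (1/(-2*(-1)))**3 = (1/2)**3 = 1/8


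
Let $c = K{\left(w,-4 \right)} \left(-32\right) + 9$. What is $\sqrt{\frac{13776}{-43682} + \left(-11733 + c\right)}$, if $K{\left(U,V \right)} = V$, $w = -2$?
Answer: $\frac{2 i \sqrt{1382945495821}}{21841} \approx 107.69 i$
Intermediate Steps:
$c = 137$ ($c = \left(-4\right) \left(-32\right) + 9 = 128 + 9 = 137$)
$\sqrt{\frac{13776}{-43682} + \left(-11733 + c\right)} = \sqrt{\frac{13776}{-43682} + \left(-11733 + 137\right)} = \sqrt{13776 \left(- \frac{1}{43682}\right) - 11596} = \sqrt{- \frac{6888}{21841} - 11596} = \sqrt{- \frac{253275124}{21841}} = \frac{2 i \sqrt{1382945495821}}{21841}$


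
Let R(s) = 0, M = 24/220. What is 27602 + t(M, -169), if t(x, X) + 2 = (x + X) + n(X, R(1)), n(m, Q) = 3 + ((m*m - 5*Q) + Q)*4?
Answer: 7792296/55 ≈ 1.4168e+5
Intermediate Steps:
M = 6/55 (M = 24*(1/220) = 6/55 ≈ 0.10909)
n(m, Q) = 3 - 16*Q + 4*m² (n(m, Q) = 3 + ((m² - 5*Q) + Q)*4 = 3 + (m² - 4*Q)*4 = 3 + (-16*Q + 4*m²) = 3 - 16*Q + 4*m²)
t(x, X) = 1 + X + x + 4*X² (t(x, X) = -2 + ((x + X) + (3 - 16*0 + 4*X²)) = -2 + ((X + x) + (3 + 0 + 4*X²)) = -2 + ((X + x) + (3 + 4*X²)) = -2 + (3 + X + x + 4*X²) = 1 + X + x + 4*X²)
27602 + t(M, -169) = 27602 + (1 - 169 + 6/55 + 4*(-169)²) = 27602 + (1 - 169 + 6/55 + 4*28561) = 27602 + (1 - 169 + 6/55 + 114244) = 27602 + 6274186/55 = 7792296/55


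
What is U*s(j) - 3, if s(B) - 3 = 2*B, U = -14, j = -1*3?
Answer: 39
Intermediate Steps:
j = -3
s(B) = 3 + 2*B
U*s(j) - 3 = -14*(3 + 2*(-3)) - 3 = -14*(3 - 6) - 3 = -14*(-3) - 3 = 42 - 3 = 39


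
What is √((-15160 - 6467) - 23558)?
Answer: I*√45185 ≈ 212.57*I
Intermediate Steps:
√((-15160 - 6467) - 23558) = √(-21627 - 23558) = √(-45185) = I*√45185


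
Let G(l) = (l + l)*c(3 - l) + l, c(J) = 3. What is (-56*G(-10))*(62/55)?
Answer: 48608/11 ≈ 4418.9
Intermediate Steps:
G(l) = 7*l (G(l) = (l + l)*3 + l = (2*l)*3 + l = 6*l + l = 7*l)
(-56*G(-10))*(62/55) = (-392*(-10))*(62/55) = (-56*(-70))*(62*(1/55)) = 3920*(62/55) = 48608/11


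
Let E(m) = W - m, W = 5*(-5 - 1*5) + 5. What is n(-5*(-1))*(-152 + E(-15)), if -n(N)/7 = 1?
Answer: 1274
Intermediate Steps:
n(N) = -7 (n(N) = -7*1 = -7)
W = -45 (W = 5*(-5 - 5) + 5 = 5*(-10) + 5 = -50 + 5 = -45)
E(m) = -45 - m
n(-5*(-1))*(-152 + E(-15)) = -7*(-152 + (-45 - 1*(-15))) = -7*(-152 + (-45 + 15)) = -7*(-152 - 30) = -7*(-182) = 1274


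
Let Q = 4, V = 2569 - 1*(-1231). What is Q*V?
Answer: 15200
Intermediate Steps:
V = 3800 (V = 2569 + 1231 = 3800)
Q*V = 4*3800 = 15200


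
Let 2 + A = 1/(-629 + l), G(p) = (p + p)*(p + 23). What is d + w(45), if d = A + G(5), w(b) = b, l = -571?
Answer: 387599/1200 ≈ 323.00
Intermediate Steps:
G(p) = 2*p*(23 + p) (G(p) = (2*p)*(23 + p) = 2*p*(23 + p))
A = -2401/1200 (A = -2 + 1/(-629 - 571) = -2 + 1/(-1200) = -2 - 1/1200 = -2401/1200 ≈ -2.0008)
d = 333599/1200 (d = -2401/1200 + 2*5*(23 + 5) = -2401/1200 + 2*5*28 = -2401/1200 + 280 = 333599/1200 ≈ 278.00)
d + w(45) = 333599/1200 + 45 = 387599/1200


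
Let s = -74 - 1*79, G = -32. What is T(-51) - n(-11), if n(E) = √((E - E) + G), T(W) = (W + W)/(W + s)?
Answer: ½ - 4*I*√2 ≈ 0.5 - 5.6569*I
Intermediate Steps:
s = -153 (s = -74 - 79 = -153)
T(W) = 2*W/(-153 + W) (T(W) = (W + W)/(W - 153) = (2*W)/(-153 + W) = 2*W/(-153 + W))
n(E) = 4*I*√2 (n(E) = √((E - E) - 32) = √(0 - 32) = √(-32) = 4*I*√2)
T(-51) - n(-11) = 2*(-51)/(-153 - 51) - 4*I*√2 = 2*(-51)/(-204) - 4*I*√2 = 2*(-51)*(-1/204) - 4*I*√2 = ½ - 4*I*√2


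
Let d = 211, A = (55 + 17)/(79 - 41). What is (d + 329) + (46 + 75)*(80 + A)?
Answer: 198536/19 ≈ 10449.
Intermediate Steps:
A = 36/19 (A = 72/38 = 72*(1/38) = 36/19 ≈ 1.8947)
(d + 329) + (46 + 75)*(80 + A) = (211 + 329) + (46 + 75)*(80 + 36/19) = 540 + 121*(1556/19) = 540 + 188276/19 = 198536/19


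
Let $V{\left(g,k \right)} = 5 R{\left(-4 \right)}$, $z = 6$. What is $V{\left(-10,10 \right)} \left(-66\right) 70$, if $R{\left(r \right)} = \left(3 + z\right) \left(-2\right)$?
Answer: $415800$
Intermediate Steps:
$R{\left(r \right)} = -18$ ($R{\left(r \right)} = \left(3 + 6\right) \left(-2\right) = 9 \left(-2\right) = -18$)
$V{\left(g,k \right)} = -90$ ($V{\left(g,k \right)} = 5 \left(-18\right) = -90$)
$V{\left(-10,10 \right)} \left(-66\right) 70 = \left(-90\right) \left(-66\right) 70 = 5940 \cdot 70 = 415800$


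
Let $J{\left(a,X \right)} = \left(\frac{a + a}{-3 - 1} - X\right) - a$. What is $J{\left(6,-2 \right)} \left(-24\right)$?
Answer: $168$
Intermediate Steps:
$J{\left(a,X \right)} = - X - \frac{3 a}{2}$ ($J{\left(a,X \right)} = \left(\frac{2 a}{-4} - X\right) - a = \left(2 a \left(- \frac{1}{4}\right) - X\right) - a = \left(- \frac{a}{2} - X\right) - a = \left(- X - \frac{a}{2}\right) - a = - X - \frac{3 a}{2}$)
$J{\left(6,-2 \right)} \left(-24\right) = \left(\left(-1\right) \left(-2\right) - 9\right) \left(-24\right) = \left(2 - 9\right) \left(-24\right) = \left(-7\right) \left(-24\right) = 168$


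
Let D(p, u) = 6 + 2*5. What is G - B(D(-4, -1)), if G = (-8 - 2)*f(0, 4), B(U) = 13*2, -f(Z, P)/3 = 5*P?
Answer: 574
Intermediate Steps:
D(p, u) = 16 (D(p, u) = 6 + 10 = 16)
f(Z, P) = -15*P
B(U) = 26
G = 600 (G = (-8 - 2)*(-15*4) = -10*(-60) = 600)
G - B(D(-4, -1)) = 600 - 1*26 = 600 - 26 = 574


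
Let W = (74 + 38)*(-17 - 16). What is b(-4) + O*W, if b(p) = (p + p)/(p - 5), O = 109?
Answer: -3625768/9 ≈ -4.0286e+5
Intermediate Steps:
b(p) = 2*p/(-5 + p) (b(p) = (2*p)/(-5 + p) = 2*p/(-5 + p))
W = -3696 (W = 112*(-33) = -3696)
b(-4) + O*W = 2*(-4)/(-5 - 4) + 109*(-3696) = 2*(-4)/(-9) - 402864 = 2*(-4)*(-⅑) - 402864 = 8/9 - 402864 = -3625768/9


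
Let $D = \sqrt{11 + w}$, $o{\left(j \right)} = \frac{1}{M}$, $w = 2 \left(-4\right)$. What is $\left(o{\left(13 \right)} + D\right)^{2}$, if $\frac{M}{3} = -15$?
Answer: $\frac{6076}{2025} - \frac{2 \sqrt{3}}{45} \approx 2.9235$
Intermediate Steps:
$w = -8$
$M = -45$ ($M = 3 \left(-15\right) = -45$)
$o{\left(j \right)} = - \frac{1}{45}$ ($o{\left(j \right)} = \frac{1}{-45} = - \frac{1}{45}$)
$D = \sqrt{3}$ ($D = \sqrt{11 - 8} = \sqrt{3} \approx 1.732$)
$\left(o{\left(13 \right)} + D\right)^{2} = \left(- \frac{1}{45} + \sqrt{3}\right)^{2}$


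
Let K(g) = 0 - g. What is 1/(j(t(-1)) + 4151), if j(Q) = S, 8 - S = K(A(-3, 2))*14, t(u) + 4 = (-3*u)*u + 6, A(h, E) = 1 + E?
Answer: 1/4201 ≈ 0.00023804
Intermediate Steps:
K(g) = -g
t(u) = 2 - 3*u**2 (t(u) = -4 + ((-3*u)*u + 6) = -4 + (-3*u**2 + 6) = -4 + (6 - 3*u**2) = 2 - 3*u**2)
S = 50 (S = 8 - (-(1 + 2))*14 = 8 - (-1*3)*14 = 8 - (-3)*14 = 8 - 1*(-42) = 8 + 42 = 50)
j(Q) = 50
1/(j(t(-1)) + 4151) = 1/(50 + 4151) = 1/4201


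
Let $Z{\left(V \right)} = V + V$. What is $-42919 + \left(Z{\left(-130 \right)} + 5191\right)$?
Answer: $-37988$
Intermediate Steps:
$Z{\left(V \right)} = 2 V$
$-42919 + \left(Z{\left(-130 \right)} + 5191\right) = -42919 + \left(2 \left(-130\right) + 5191\right) = -42919 + \left(-260 + 5191\right) = -42919 + 4931 = -37988$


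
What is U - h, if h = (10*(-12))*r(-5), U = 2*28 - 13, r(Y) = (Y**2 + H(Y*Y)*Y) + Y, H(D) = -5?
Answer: 5443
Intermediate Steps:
r(Y) = Y**2 - 4*Y (r(Y) = (Y**2 - 5*Y) + Y = Y**2 - 4*Y)
U = 43 (U = 56 - 13 = 43)
h = -5400 (h = (10*(-12))*(-5*(-4 - 5)) = -(-600)*(-9) = -120*45 = -5400)
U - h = 43 - 1*(-5400) = 43 + 5400 = 5443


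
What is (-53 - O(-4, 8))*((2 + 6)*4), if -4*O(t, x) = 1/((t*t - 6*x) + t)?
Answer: -15266/9 ≈ -1696.2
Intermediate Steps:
O(t, x) = -1/(4*(t + t² - 6*x)) (O(t, x) = -1/(4*((t*t - 6*x) + t)) = -1/(4*((t² - 6*x) + t)) = -1/(4*(t + t² - 6*x)))
(-53 - O(-4, 8))*((2 + 6)*4) = (-53 - 1/(4*(-1*(-4) - 1*(-4)² + 6*8)))*((2 + 6)*4) = (-53 - 1/(4*(4 - 1*16 + 48)))*(8*4) = (-53 - 1/(4*(4 - 16 + 48)))*32 = (-53 - 1/(4*36))*32 = (-53 - 1*1/144)*32 = (-53 - 1/144)*32 = -7633/144*32 = -15266/9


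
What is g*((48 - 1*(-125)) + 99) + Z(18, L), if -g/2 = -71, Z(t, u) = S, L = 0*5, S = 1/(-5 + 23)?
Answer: 695233/18 ≈ 38624.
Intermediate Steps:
S = 1/18 ≈ 0.055556
L = 0
Z(t, u) = 1/18
g = 142 (g = -2*(-71) = 142)
g*((48 - 1*(-125)) + 99) + Z(18, L) = 142*((48 - 1*(-125)) + 99) + 1/18 = 142*((48 + 125) + 99) + 1/18 = 142*(173 + 99) + 1/18 = 142*272 + 1/18 = 38624 + 1/18 = 695233/18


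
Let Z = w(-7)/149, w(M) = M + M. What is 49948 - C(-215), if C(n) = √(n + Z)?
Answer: 49948 - 3*I*√530589/149 ≈ 49948.0 - 14.666*I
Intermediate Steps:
w(M) = 2*M
Z = -14/149 (Z = (2*(-7))/149 = -14*1/149 = -14/149 ≈ -0.093960)
C(n) = √(-14/149 + n) (C(n) = √(n - 14/149) = √(-14/149 + n))
49948 - C(-215) = 49948 - √(-2086 + 22201*(-215))/149 = 49948 - √(-2086 - 4773215)/149 = 49948 - √(-4775301)/149 = 49948 - 3*I*√530589/149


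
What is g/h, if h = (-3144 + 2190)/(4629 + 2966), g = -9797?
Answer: 74408215/954 ≈ 77996.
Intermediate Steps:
h = -954/7595 ≈ -0.12561
g/h = -9797/(-954/7595) = -9797*(-7595/954) = 74408215/954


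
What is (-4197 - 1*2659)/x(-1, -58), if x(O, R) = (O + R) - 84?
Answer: 6856/143 ≈ 47.944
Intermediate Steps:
x(O, R) = -84 + O + R
(-4197 - 1*2659)/x(-1, -58) = (-4197 - 1*2659)/(-84 - 1 - 58) = (-4197 - 2659)/(-143) = -6856*(-1/143) = 6856/143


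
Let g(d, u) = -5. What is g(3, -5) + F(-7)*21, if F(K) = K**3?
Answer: -7208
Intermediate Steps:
g(3, -5) + F(-7)*21 = -5 + (-7)**3*21 = -5 - 343*21 = -5 - 7203 = -7208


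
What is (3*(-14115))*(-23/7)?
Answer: 973935/7 ≈ 1.3913e+5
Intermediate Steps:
(3*(-14115))*(-23/7) = -(-973935)/7 = -42345*(-23/7) = 973935/7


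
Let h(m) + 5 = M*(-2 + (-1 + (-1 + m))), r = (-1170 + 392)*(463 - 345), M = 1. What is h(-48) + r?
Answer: -91861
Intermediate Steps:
r = -91804 (r = -778*118 = -91804)
h(m) = -9 + m (h(m) = -5 + 1*(-2 + (-1 + (-1 + m))) = -5 + 1*(-2 + (-2 + m)) = -5 + 1*(-4 + m) = -5 + (-4 + m) = -9 + m)
h(-48) + r = (-9 - 48) - 91804 = -57 - 91804 = -91861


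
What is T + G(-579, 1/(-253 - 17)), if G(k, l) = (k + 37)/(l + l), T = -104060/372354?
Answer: 13622519060/186177 ≈ 73170.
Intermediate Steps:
T = -52030/186177 (T = -104060*1/372354 = -52030/186177 ≈ -0.27947)
G(k, l) = (37 + k)/(2*l) (G(k, l) = (37 + k)/((2*l)) = (37 + k)*(1/(2*l)) = (37 + k)/(2*l))
T + G(-579, 1/(-253 - 17)) = -52030/186177 + (37 - 579)/(2*(1/(-253 - 17))) = -52030/186177 + (½)*(-542)/1/(-270) = -52030/186177 + (½)*(-542)/(-1/270) = -52030/186177 + (½)*(-270)*(-542) = -52030/186177 + 73170 = 13622519060/186177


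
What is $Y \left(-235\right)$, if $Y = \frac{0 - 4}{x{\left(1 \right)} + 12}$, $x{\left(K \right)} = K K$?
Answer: $\frac{940}{13} \approx 72.308$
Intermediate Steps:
$x{\left(K \right)} = K^{2}$
$Y = - \frac{4}{13}$ ($Y = \frac{0 - 4}{1^{2} + 12} = - \frac{4}{1 + 12} = - \frac{4}{13} \approx -0.30769$)
$Y \left(-235\right) = \left(- \frac{4}{13}\right) \left(-235\right) = \frac{940}{13}$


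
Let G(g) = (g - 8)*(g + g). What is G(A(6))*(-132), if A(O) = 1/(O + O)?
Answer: 1045/6 ≈ 174.17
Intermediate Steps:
A(O) = 1/(2*O)
G(g) = 2*g*(-8 + g) (G(g) = (-8 + g)*(2*g) = 2*g*(-8 + g))
G(A(6))*(-132) = (2*((½)/6)*(-8 + (½)/6))*(-132) = (2*((½)*(⅙))*(-8 + (½)*(⅙)))*(-132) = (2*(1/12)*(-8 + 1/12))*(-132) = (2*(1/12)*(-95/12))*(-132) = -95/72*(-132) = 1045/6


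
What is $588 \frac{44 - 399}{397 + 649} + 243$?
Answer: $\frac{22719}{523} \approx 43.44$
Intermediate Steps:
$588 \frac{44 - 399}{397 + 649} + 243 = 588 \left(- \frac{355}{1046}\right) + 243 = - \frac{104370}{523} + 243 = \frac{22719}{523}$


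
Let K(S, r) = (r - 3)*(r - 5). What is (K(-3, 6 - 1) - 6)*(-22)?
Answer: 132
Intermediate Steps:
K(S, r) = (-5 + r)*(-3 + r) (K(S, r) = (-3 + r)*(-5 + r) = (-5 + r)*(-3 + r))
(K(-3, 6 - 1) - 6)*(-22) = ((15 + (6 - 1)**2 - 8*(6 - 1)) - 6)*(-22) = ((15 + 5**2 - 8*5) - 6)*(-22) = ((15 + 25 - 40) - 6)*(-22) = (0 - 6)*(-22) = -6*(-22) = 132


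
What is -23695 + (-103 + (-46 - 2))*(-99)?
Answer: -8746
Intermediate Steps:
-23695 + (-103 + (-46 - 2))*(-99) = -23695 + (-103 - 48)*(-99) = -23695 - 151*(-99) = -23695 + 14949 = -8746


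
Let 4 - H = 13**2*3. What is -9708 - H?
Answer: -9205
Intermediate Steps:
H = -503 (H = 4 - 13**2*3 = 4 - 169*3 = 4 - 1*507 = 4 - 507 = -503)
-9708 - H = -9708 - 1*(-503) = -9708 + 503 = -9205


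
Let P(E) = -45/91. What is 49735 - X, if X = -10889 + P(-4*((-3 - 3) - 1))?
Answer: 5516829/91 ≈ 60625.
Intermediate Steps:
P(E) = -45/91 (P(E) = -45*1/91 = -45/91)
X = -990944/91 (X = -10889 - 45/91 = -990944/91 ≈ -10890.)
49735 - X = 49735 - 1*(-990944/91) = 49735 + 990944/91 = 5516829/91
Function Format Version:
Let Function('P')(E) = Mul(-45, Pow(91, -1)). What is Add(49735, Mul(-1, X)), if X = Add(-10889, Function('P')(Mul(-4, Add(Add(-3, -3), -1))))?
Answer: Rational(5516829, 91) ≈ 60625.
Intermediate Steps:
Function('P')(E) = Rational(-45, 91) (Function('P')(E) = Mul(-45, Rational(1, 91)) = Rational(-45, 91))
X = Rational(-990944, 91) (X = Add(-10889, Rational(-45, 91)) = Rational(-990944, 91) ≈ -10890.)
Add(49735, Mul(-1, X)) = Add(49735, Mul(-1, Rational(-990944, 91))) = Add(49735, Rational(990944, 91)) = Rational(5516829, 91)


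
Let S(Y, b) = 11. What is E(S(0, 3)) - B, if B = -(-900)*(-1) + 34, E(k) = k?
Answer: 877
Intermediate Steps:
B = -866 (B = -45*20 + 34 = -900 + 34 = -866)
E(S(0, 3)) - B = 11 - 1*(-866) = 11 + 866 = 877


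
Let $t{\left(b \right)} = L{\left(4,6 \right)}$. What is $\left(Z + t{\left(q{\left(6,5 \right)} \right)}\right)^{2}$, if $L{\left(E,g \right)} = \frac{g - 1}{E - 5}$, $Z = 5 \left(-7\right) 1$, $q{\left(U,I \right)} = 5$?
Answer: $1600$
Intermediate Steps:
$Z = -35$ ($Z = \left(-35\right) 1 = -35$)
$L{\left(E,g \right)} = \frac{-1 + g}{-5 + E}$
$t{\left(b \right)} = -5$ ($t{\left(b \right)} = \frac{-1 + 6}{-5 + 4} = \frac{1}{-1} \cdot 5 = \left(-1\right) 5 = -5$)
$\left(Z + t{\left(q{\left(6,5 \right)} \right)}\right)^{2} = \left(-35 - 5\right)^{2} = \left(-40\right)^{2} = 1600$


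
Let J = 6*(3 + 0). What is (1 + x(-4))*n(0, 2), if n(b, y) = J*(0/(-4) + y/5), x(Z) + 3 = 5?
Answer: 108/5 ≈ 21.600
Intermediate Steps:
x(Z) = 2 (x(Z) = -3 + 5 = 2)
J = 18 (J = 6*3 = 18)
n(b, y) = 18*y/5 (n(b, y) = 18*(0/(-4) + y/5) = 18*(0*(-¼) + y*(⅕)) = 18*(0 + y/5) = 18*(y/5) = 18*y/5)
(1 + x(-4))*n(0, 2) = (1 + 2)*((18/5)*2) = 3*(36/5) = 108/5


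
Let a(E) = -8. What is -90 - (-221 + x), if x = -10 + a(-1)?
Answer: 149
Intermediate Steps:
x = -18 (x = -10 - 8 = -18)
-90 - (-221 + x) = -90 - (-221 - 18) = -90 - 1*(-239) = -90 + 239 = 149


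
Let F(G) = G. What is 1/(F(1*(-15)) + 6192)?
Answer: 1/6177 ≈ 0.00016189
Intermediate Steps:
1/(F(1*(-15)) + 6192) = 1/(1*(-15) + 6192) = 1/(-15 + 6192) = 1/6177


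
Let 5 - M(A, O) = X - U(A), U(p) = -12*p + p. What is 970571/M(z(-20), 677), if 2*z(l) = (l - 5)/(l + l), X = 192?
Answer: -15529136/3047 ≈ -5096.5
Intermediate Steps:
z(l) = (-5 + l)/(4*l) (z(l) = ((l - 5)/(l + l))/2 = ((-5 + l)/((2*l)))/2 = ((-5 + l)*(1/(2*l)))/2 = ((-5 + l)/(2*l))/2 = (-5 + l)/(4*l))
U(p) = -11*p
M(A, O) = -187 - 11*A (M(A, O) = 5 - (192 - (-11)*A) = 5 - (192 + 11*A) = 5 + (-192 - 11*A) = -187 - 11*A)
970571/M(z(-20), 677) = 970571/(-187 - 11*(-5 - 20)/(4*(-20))) = 970571/(-187 - 11*(-1)*(-25)/(4*20)) = 970571/(-187 - 11*5/16) = 970571/(-187 - 55/16) = 970571/(-3047/16) = 970571*(-16/3047) = -15529136/3047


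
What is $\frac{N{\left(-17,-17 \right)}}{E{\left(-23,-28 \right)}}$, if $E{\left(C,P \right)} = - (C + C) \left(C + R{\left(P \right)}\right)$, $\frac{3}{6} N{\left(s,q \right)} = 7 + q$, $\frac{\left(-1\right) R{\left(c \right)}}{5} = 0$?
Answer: $\frac{10}{529} \approx 0.018904$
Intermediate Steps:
$R{\left(c \right)} = 0$ ($R{\left(c \right)} = \left(-5\right) 0 = 0$)
$N{\left(s,q \right)} = 14 + 2 q$ ($N{\left(s,q \right)} = 2 \left(7 + q\right) = 14 + 2 q$)
$E{\left(C,P \right)} = - 2 C^{2}$ ($E{\left(C,P \right)} = - (C + C) \left(C + 0\right) = - 2 C C = - 2 C^{2}$)
$\frac{N{\left(-17,-17 \right)}}{E{\left(-23,-28 \right)}} = \frac{14 + 2 \left(-17\right)}{\left(-2\right) \left(-23\right)^{2}} = \frac{14 - 34}{\left(-2\right) 529} = - \frac{20}{-1058} = \left(-20\right) \left(- \frac{1}{1058}\right) = \frac{10}{529}$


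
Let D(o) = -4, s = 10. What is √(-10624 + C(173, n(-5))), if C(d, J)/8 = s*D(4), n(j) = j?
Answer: 24*I*√19 ≈ 104.61*I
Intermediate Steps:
C(d, J) = -320 (C(d, J) = 8*(10*(-4)) = 8*(-40) = -320)
√(-10624 + C(173, n(-5))) = √(-10624 - 320) = √(-10944) = 24*I*√19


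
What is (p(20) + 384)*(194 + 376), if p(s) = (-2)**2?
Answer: 221160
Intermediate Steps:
p(s) = 4
(p(20) + 384)*(194 + 376) = (4 + 384)*(194 + 376) = 388*570 = 221160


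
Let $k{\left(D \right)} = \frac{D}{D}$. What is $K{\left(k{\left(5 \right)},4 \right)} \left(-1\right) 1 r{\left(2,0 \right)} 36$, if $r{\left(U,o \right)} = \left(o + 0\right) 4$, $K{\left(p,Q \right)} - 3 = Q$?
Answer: $0$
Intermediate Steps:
$k{\left(D \right)} = 1$
$K{\left(p,Q \right)} = 3 + Q$
$r{\left(U,o \right)} = 4 o$ ($r{\left(U,o \right)} = o 4 = 4 o$)
$K{\left(k{\left(5 \right)},4 \right)} \left(-1\right) 1 r{\left(2,0 \right)} 36 = \left(3 + 4\right) \left(-1\right) 1 \cdot 4 \cdot 0 \cdot 36 = 7 \left(-1\right) 1 \cdot 0 \cdot 36 = \left(-7\right) 1 \cdot 0 \cdot 36 = \left(-7\right) 0 \cdot 36 = 0 \cdot 36 = 0$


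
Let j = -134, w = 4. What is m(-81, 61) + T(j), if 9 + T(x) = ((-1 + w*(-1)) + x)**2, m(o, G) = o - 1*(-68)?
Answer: 19299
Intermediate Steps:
m(o, G) = 68 + o (m(o, G) = o + 68 = 68 + o)
T(x) = -9 + (-5 + x)**2 (T(x) = -9 + ((-1 + 4*(-1)) + x)**2 = -9 + ((-1 - 4) + x)**2 = -9 + (-5 + x)**2)
m(-81, 61) + T(j) = (68 - 81) + (-9 + (5 - 1*(-134))**2) = -13 + (-9 + (5 + 134)**2) = -13 + (-9 + 139**2) = -13 + (-9 + 19321) = -13 + 19312 = 19299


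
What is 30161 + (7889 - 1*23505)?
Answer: 14545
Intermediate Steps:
30161 + (7889 - 1*23505) = 30161 + (7889 - 23505) = 30161 - 15616 = 14545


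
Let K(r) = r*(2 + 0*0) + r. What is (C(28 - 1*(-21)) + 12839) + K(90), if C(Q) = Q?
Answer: 13158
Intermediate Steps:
K(r) = 3*r (K(r) = r*(2 + 0) + r = r*2 + r = 2*r + r = 3*r)
(C(28 - 1*(-21)) + 12839) + K(90) = ((28 - 1*(-21)) + 12839) + 3*90 = ((28 + 21) + 12839) + 270 = (49 + 12839) + 270 = 12888 + 270 = 13158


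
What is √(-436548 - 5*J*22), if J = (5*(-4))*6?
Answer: 2*I*√105837 ≈ 650.65*I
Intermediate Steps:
J = -120 (J = -20*6 = -120)
√(-436548 - 5*J*22) = √(-436548 - 5*(-120)*22) = √(-436548 + 600*22) = √(-436548 + 13200) = √(-423348) = 2*I*√105837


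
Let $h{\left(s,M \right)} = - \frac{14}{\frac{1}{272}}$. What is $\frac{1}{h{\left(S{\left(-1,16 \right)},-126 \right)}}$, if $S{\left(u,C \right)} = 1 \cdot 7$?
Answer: $- \frac{1}{3808} \approx -0.00026261$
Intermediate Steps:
$S{\left(u,C \right)} = 7$
$h{\left(s,M \right)} = -3808$ ($h{\left(s,M \right)} = - 14 \frac{1}{\frac{1}{272}} = \left(-14\right) 272 = -3808$)
$\frac{1}{h{\left(S{\left(-1,16 \right)},-126 \right)}} = \frac{1}{-3808} = - \frac{1}{3808}$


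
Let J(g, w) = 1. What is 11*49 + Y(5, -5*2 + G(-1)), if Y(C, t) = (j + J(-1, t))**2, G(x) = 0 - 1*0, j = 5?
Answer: 575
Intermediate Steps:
G(x) = 0 (G(x) = 0 + 0 = 0)
Y(C, t) = 36 (Y(C, t) = (5 + 1)**2 = 6**2 = 36)
11*49 + Y(5, -5*2 + G(-1)) = 11*49 + 36 = 539 + 36 = 575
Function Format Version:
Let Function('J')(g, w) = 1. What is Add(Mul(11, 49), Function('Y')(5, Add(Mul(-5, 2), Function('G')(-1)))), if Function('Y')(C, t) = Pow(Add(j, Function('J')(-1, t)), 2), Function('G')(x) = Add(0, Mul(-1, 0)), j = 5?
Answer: 575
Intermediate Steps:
Function('G')(x) = 0 (Function('G')(x) = Add(0, 0) = 0)
Function('Y')(C, t) = 36 (Function('Y')(C, t) = Pow(Add(5, 1), 2) = Pow(6, 2) = 36)
Add(Mul(11, 49), Function('Y')(5, Add(Mul(-5, 2), Function('G')(-1)))) = Add(Mul(11, 49), 36) = Add(539, 36) = 575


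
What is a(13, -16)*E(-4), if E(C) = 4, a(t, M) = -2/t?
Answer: -8/13 ≈ -0.61539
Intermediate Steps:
a(13, -16)*E(-4) = -2/13*4 = -8/13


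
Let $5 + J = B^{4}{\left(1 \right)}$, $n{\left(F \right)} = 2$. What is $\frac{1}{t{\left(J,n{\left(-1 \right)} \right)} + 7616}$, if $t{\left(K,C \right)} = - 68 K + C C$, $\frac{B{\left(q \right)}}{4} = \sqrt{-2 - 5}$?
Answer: $- \frac{1}{845032} \approx -1.1834 \cdot 10^{-6}$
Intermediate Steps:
$B{\left(q \right)} = 4 i \sqrt{7}$ ($B{\left(q \right)} = 4 \sqrt{-2 - 5} = 4 \sqrt{-7} = 4 i \sqrt{7}$)
$J = 12539$ ($J = -5 + \left(4 i \sqrt{7}\right)^{4} = -5 + 12544 = 12539$)
$t{\left(K,C \right)} = C^{2} - 68 K$ ($t{\left(K,C \right)} = - 68 K + C^{2} = C^{2} - 68 K$)
$\frac{1}{t{\left(J,n{\left(-1 \right)} \right)} + 7616} = \frac{1}{\left(2^{2} - 852652\right) + 7616} = \frac{1}{\left(4 - 852652\right) + 7616} = \frac{1}{-852648 + 7616} = \frac{1}{-845032} = - \frac{1}{845032}$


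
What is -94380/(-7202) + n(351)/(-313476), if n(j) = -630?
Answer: 189682065/14472142 ≈ 13.107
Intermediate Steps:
-94380/(-7202) + n(351)/(-313476) = -94380/(-7202) - 630/(-313476) = -94380*(-1/7202) - 630*(-1/313476) = 3630/277 + 105/52246 = 189682065/14472142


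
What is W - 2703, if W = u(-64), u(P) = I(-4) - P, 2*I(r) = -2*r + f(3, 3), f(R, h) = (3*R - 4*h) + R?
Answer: -2635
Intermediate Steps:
f(R, h) = -4*h + 4*R (f(R, h) = (-4*h + 3*R) + R = -4*h + 4*R)
I(r) = -r (I(r) = (-2*r + (-4*3 + 4*3))/2 = (-2*r + (-12 + 12))/2 = (-2*r + 0)/2 = (-2*r)/2 = -r)
u(P) = 4 - P (u(P) = -1*(-4) - P = 4 - P)
W = 68 (W = 4 - 1*(-64) = 4 + 64 = 68)
W - 2703 = 68 - 2703 = -2635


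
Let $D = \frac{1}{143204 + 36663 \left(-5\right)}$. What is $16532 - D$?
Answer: $\frac{663115053}{40111} \approx 16532.0$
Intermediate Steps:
$D = - \frac{1}{40111}$ ($D = \frac{1}{143204 - 183315} = \frac{1}{-40111} = - \frac{1}{40111} \approx -2.4931 \cdot 10^{-5}$)
$16532 - D = 16532 - - \frac{1}{40111} = 16532 + \frac{1}{40111} = \frac{663115053}{40111}$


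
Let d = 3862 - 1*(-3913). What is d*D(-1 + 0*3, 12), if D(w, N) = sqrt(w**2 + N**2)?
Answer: 7775*sqrt(145) ≈ 93623.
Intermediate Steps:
D(w, N) = sqrt(N**2 + w**2)
d = 7775 (d = 3862 + 3913 = 7775)
d*D(-1 + 0*3, 12) = 7775*sqrt(12**2 + (-1 + 0*3)**2) = 7775*sqrt(144 + (-1 + 0)**2) = 7775*sqrt(144 + (-1)**2) = 7775*sqrt(144 + 1) = 7775*sqrt(145)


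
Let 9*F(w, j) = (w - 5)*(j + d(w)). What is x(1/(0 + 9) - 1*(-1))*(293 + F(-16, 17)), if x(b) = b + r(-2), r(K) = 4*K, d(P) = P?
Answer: -54064/27 ≈ -2002.4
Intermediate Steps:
F(w, j) = (-5 + w)*(j + w)/9 (F(w, j) = ((w - 5)*(j + w))/9 = ((-5 + w)*(j + w))/9 = (-5 + w)*(j + w)/9)
x(b) = -8 + b (x(b) = b + 4*(-2) = b - 8 = -8 + b)
x(1/(0 + 9) - 1*(-1))*(293 + F(-16, 17)) = (-8 + (1/(0 + 9) - 1*(-1)))*(293 + (-5/9*17 - 5/9*(-16) + (⅑)*(-16)² + (⅑)*17*(-16))) = (-8 + (1/9 + 1))*(293 + (-85/9 + 80/9 + (⅑)*256 - 272/9)) = (-8 + (⅑ + 1))*(293 + (-85/9 + 80/9 + 256/9 - 272/9)) = (-8 + 10/9)*(293 - 7/3) = -62/9*872/3 = -54064/27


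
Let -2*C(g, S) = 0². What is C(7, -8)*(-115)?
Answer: 0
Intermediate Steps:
C(g, S) = 0 (C(g, S) = -½*0² = -½*0 = 0)
C(7, -8)*(-115) = 0*(-115) = 0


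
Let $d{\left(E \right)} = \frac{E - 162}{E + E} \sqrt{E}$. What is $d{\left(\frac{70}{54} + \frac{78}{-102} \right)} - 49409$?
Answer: $-49409 - \frac{37057 \sqrt{3111}}{18666} \approx -49520.0$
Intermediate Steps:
$d{\left(E \right)} = \frac{-162 + E}{2 \sqrt{E}}$ ($d{\left(E \right)} = \frac{-162 + E}{2 E} \sqrt{E} = \frac{-162 + E}{2 \sqrt{E}}$)
$d{\left(\frac{70}{54} + \frac{78}{-102} \right)} - 49409 = \frac{-162 + \left(\frac{70}{54} + \frac{78}{-102}\right)}{2 \sqrt{\frac{70}{54} + \frac{78}{-102}}} - 49409 = \frac{-162 + \left(70 \cdot \frac{1}{54} + 78 \left(- \frac{1}{102}\right)\right)}{2 \sqrt{70 \cdot \frac{1}{54} + 78 \left(- \frac{1}{102}\right)}} - 49409 = \frac{-162 + \left(\frac{35}{27} - \frac{13}{17}\right)}{2 \sqrt{\frac{35}{27} - \frac{13}{17}}} - 49409 = \frac{-162 + \frac{244}{459}}{2 \frac{2 \sqrt{3111}}{153}} - 49409 = \frac{1}{2} \frac{3 \sqrt{3111}}{122} \left(- \frac{74114}{459}\right) - 49409 = - \frac{37057 \sqrt{3111}}{18666} - 49409 = -49409 - \frac{37057 \sqrt{3111}}{18666}$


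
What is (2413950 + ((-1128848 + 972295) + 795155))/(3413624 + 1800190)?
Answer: 1526276/2606907 ≈ 0.58547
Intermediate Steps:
(2413950 + ((-1128848 + 972295) + 795155))/(3413624 + 1800190) = (2413950 + (-156553 + 795155))/5213814 = (2413950 + 638602)*(1/5213814) = 3052552*(1/5213814) = 1526276/2606907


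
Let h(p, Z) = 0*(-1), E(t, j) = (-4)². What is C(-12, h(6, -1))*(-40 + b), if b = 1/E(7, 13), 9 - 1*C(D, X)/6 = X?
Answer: -17253/8 ≈ -2156.6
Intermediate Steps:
E(t, j) = 16
h(p, Z) = 0
C(D, X) = 54 - 6*X
b = 1/16 ≈ 0.062500
C(-12, h(6, -1))*(-40 + b) = (54 - 6*0)*(-40 + 1/16) = (54 + 0)*(-639/16) = 54*(-639/16) = -17253/8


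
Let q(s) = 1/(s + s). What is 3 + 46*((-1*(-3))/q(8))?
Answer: 2211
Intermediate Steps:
q(s) = 1/(2*s)
3 + 46*((-1*(-3))/q(8)) = 3 + 46*((-1*(-3))/(((½)/8))) = 3 + 46*(3/(((½)*(⅛)))) = 3 + 46*(3/(1/16)) = 3 + 46*(3*16) = 3 + 46*48 = 3 + 2208 = 2211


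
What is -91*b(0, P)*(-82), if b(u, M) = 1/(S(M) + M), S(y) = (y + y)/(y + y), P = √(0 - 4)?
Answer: 7462/5 - 14924*I/5 ≈ 1492.4 - 2984.8*I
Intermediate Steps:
P = 2*I (P = √(-4) = 2*I ≈ 2.0*I)
S(y) = 1 (S(y) = (2*y)/((2*y)) = (2*y)*(1/(2*y)) = 1)
b(u, M) = 1/(1 + M)
-91*b(0, P)*(-82) = -91*(1 - 2*I)/5*(-82) = 7462*(1 - 2*I)/5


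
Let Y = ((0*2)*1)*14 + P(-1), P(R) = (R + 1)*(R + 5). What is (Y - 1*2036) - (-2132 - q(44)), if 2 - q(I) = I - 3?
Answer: 57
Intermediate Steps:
q(I) = 5 - I (q(I) = 2 - (I - 3) = 2 - (-3 + I) = 2 + (3 - I) = 5 - I)
P(R) = (1 + R)*(5 + R)
Y = 0 (Y = ((0*2)*1)*14 + (5 + (-1)**2 + 6*(-1)) = (0*1)*14 + (5 + 1 - 6) = 0*14 + 0 = 0 + 0 = 0)
(Y - 1*2036) - (-2132 - q(44)) = (0 - 1*2036) - (-2132 - (5 - 1*44)) = (0 - 2036) - (-2132 - (5 - 44)) = -2036 - (-2132 - 1*(-39)) = -2036 - (-2132 + 39) = -2036 - 1*(-2093) = -2036 + 2093 = 57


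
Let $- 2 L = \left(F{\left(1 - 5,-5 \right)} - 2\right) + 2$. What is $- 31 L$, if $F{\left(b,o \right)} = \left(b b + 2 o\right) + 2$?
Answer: $124$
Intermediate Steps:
$F{\left(b,o \right)} = 2 + b^{2} + 2 o$ ($F{\left(b,o \right)} = \left(b^{2} + 2 o\right) + 2 = 2 + b^{2} + 2 o$)
$L = -4$ ($L = - \frac{\left(\left(2 + \left(1 - 5\right)^{2} + 2 \left(-5\right)\right) - 2\right) + 2}{2} = - \frac{\left(\left(2 + \left(-4\right)^{2} - 10\right) - 2\right) + 2}{2} = - \frac{\left(\left(2 + 16 - 10\right) - 2\right) + 2}{2} = - \frac{\left(8 - 2\right) + 2}{2} = - \frac{6 + 2}{2} = \left(- \frac{1}{2}\right) 8 = -4$)
$- 31 L = \left(-31\right) \left(-4\right) = 124$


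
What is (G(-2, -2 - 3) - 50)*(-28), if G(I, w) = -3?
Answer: 1484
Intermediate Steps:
(G(-2, -2 - 3) - 50)*(-28) = (-3 - 50)*(-28) = -53*(-28) = 1484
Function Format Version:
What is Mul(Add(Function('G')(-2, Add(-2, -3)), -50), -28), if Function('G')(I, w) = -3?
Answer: 1484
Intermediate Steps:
Mul(Add(Function('G')(-2, Add(-2, -3)), -50), -28) = Mul(Add(-3, -50), -28) = Mul(-53, -28) = 1484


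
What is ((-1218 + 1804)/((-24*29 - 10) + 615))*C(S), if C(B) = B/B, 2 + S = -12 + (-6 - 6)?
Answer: -586/91 ≈ -6.4396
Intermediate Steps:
S = -26 (S = -2 + (-12 + (-6 - 6)) = -2 + (-12 - 12) = -2 - 24 = -26)
C(B) = 1
((-1218 + 1804)/((-24*29 - 10) + 615))*C(S) = ((-1218 + 1804)/((-24*29 - 10) + 615))*1 = (586/((-696 - 10) + 615))*1 = (586/(-706 + 615))*1 = (586/(-91))*1 = (586*(-1/91))*1 = -586/91*1 = -586/91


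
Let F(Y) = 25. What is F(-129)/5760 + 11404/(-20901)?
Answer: -4344301/8025984 ≈ -0.54128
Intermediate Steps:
F(-129)/5760 + 11404/(-20901) = 25/5760 + 11404/(-20901) = 25*(1/5760) + 11404*(-1/20901) = 5/1152 - 11404/20901 = -4344301/8025984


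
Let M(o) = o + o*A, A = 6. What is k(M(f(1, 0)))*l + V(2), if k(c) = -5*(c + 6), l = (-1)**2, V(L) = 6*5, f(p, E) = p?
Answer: -35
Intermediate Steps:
V(L) = 30
M(o) = 7*o (M(o) = o + o*6 = o + 6*o = 7*o)
l = 1
k(c) = -30 - 5*c (k(c) = -5*(6 + c) = -30 - 5*c)
k(M(f(1, 0)))*l + V(2) = (-30 - 35)*1 + 30 = -65*1 + 30 = -65 + 30 = -35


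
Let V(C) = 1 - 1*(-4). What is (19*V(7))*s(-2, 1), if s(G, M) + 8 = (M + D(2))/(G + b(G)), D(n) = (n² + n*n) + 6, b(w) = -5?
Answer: -6745/7 ≈ -963.57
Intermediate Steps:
V(C) = 5 (V(C) = 1 + 4 = 5)
D(n) = 6 + 2*n² (D(n) = (n² + n²) + 6 = 2*n² + 6 = 6 + 2*n²)
s(G, M) = -8 + (14 + M)/(-5 + G) (s(G, M) = -8 + (M + (6 + 2*2²))/(G - 5) = -8 + (M + (6 + 2*4))/(-5 + G) = -8 + (M + (6 + 8))/(-5 + G) = -8 + (M + 14)/(-5 + G) = -8 + (14 + M)/(-5 + G))
(19*V(7))*s(-2, 1) = (19*5)*((54 + 1 - 8*(-2))/(-5 - 2)) = 95*((54 + 1 + 16)/(-7)) = 95*(-⅐*71) = 95*(-71/7) = -6745/7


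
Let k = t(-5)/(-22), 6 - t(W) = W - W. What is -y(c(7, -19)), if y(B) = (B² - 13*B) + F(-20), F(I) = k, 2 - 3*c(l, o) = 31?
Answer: -21665/99 ≈ -218.84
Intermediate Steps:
t(W) = 6 (t(W) = 6 - (W - W) = 6 - 1*0 = 6 + 0 = 6)
k = -3/11 (k = 6/(-22) = 6*(-1/22) = -3/11 ≈ -0.27273)
c(l, o) = -29/3 (c(l, o) = ⅔ - ⅓*31 = ⅔ - 31/3 = -29/3)
F(I) = -3/11
y(B) = -3/11 + B² - 13*B (y(B) = (B² - 13*B) - 3/11 = -3/11 + B² - 13*B)
-y(c(7, -19)) = -(-3/11 + (-29/3)² - 13*(-29/3)) = -(-3/11 + 841/9 + 377/3) = -1*21665/99 = -21665/99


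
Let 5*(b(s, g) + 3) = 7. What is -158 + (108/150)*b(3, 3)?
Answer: -19894/125 ≈ -159.15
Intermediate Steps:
b(s, g) = -8/5 (b(s, g) = -3 + (1/5)*7 = -3 + 7/5 = -8/5)
-158 + (108/150)*b(3, 3) = -158 + (108/150)*(-8/5) = -158 + (108*(1/150))*(-8/5) = -158 + (18/25)*(-8/5) = -158 - 144/125 = -19894/125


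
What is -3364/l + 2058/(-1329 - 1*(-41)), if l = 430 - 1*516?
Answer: 148423/3956 ≈ 37.518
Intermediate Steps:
l = -86 (l = 430 - 516 = -86)
-3364/l + 2058/(-1329 - 1*(-41)) = -3364/(-86) + 2058/(-1329 - 1*(-41)) = -3364*(-1/86) + 2058/(-1329 + 41) = 1682/43 + 2058/(-1288) = 1682/43 + 2058*(-1/1288) = 1682/43 - 147/92 = 148423/3956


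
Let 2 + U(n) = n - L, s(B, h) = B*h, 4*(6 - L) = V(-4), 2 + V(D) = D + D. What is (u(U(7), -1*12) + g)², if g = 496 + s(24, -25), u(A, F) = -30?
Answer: 17956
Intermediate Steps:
V(D) = -2 + 2*D (V(D) = -2 + (D + D) = -2 + 2*D)
L = 17/2 (L = 6 - (-2 + 2*(-4))/4 = 6 - (-2 - 8)/4 = 6 - ¼*(-10) = 6 + 5/2 = 17/2 ≈ 8.5000)
U(n) = -21/2 + n (U(n) = -2 + (n - 1*17/2) = -2 + (n - 17/2) = -2 + (-17/2 + n) = -21/2 + n)
g = -104 (g = 496 + 24*(-25) = 496 - 600 = -104)
(u(U(7), -1*12) + g)² = (-30 - 104)² = (-134)² = 17956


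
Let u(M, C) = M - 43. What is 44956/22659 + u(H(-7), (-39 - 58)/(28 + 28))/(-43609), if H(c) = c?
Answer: 1961619154/988136331 ≈ 1.9852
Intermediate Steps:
u(M, C) = -43 + M
44956/22659 + u(H(-7), (-39 - 58)/(28 + 28))/(-43609) = 44956/22659 + (-43 - 7)/(-43609) = 44956*(1/22659) - 50*(-1/43609) = 44956/22659 + 50/43609 = 1961619154/988136331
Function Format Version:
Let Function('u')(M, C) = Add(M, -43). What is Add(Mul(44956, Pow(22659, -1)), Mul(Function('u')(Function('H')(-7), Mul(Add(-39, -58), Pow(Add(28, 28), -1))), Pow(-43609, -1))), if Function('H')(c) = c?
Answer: Rational(1961619154, 988136331) ≈ 1.9852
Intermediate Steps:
Function('u')(M, C) = Add(-43, M)
Add(Mul(44956, Pow(22659, -1)), Mul(Function('u')(Function('H')(-7), Mul(Add(-39, -58), Pow(Add(28, 28), -1))), Pow(-43609, -1))) = Add(Mul(44956, Pow(22659, -1)), Mul(Add(-43, -7), Pow(-43609, -1))) = Add(Mul(44956, Rational(1, 22659)), Mul(-50, Rational(-1, 43609))) = Add(Rational(44956, 22659), Rational(50, 43609)) = Rational(1961619154, 988136331)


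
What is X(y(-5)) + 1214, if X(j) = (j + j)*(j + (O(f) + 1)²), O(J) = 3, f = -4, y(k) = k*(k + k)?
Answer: 7814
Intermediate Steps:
y(k) = 2*k² (y(k) = k*(2*k) = 2*k²)
X(j) = 2*j*(16 + j) (X(j) = (j + j)*(j + (3 + 1)²) = (2*j)*(j + 4²) = (2*j)*(j + 16) = (2*j)*(16 + j) = 2*j*(16 + j))
X(y(-5)) + 1214 = 2*(2*(-5)²)*(16 + 2*(-5)²) + 1214 = 2*(2*25)*(16 + 2*25) + 1214 = 2*50*(16 + 50) + 1214 = 2*50*66 + 1214 = 6600 + 1214 = 7814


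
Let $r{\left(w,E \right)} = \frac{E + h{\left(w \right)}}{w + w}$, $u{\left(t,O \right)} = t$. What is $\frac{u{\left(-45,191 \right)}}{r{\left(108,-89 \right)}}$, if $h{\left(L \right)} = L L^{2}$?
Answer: $- \frac{9720}{1259623} \approx -0.0077166$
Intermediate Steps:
$h{\left(L \right)} = L^{3}$
$r{\left(w,E \right)} = \frac{E + w^{3}}{2 w}$ ($r{\left(w,E \right)} = \frac{E + w^{3}}{w + w} = \frac{E + w^{3}}{2 w}$)
$\frac{u{\left(-45,191 \right)}}{r{\left(108,-89 \right)}} = - \frac{45}{\frac{1}{2} \cdot \frac{1}{108} \left(-89 + 108^{3}\right)} = - \frac{45}{\frac{1}{2} \cdot \frac{1}{108} \left(-89 + 1259712\right)} = - \frac{45}{\frac{1}{2} \cdot \frac{1}{108} \cdot 1259623} = - \frac{45}{\frac{1259623}{216}} = \left(-45\right) \frac{216}{1259623} = - \frac{9720}{1259623}$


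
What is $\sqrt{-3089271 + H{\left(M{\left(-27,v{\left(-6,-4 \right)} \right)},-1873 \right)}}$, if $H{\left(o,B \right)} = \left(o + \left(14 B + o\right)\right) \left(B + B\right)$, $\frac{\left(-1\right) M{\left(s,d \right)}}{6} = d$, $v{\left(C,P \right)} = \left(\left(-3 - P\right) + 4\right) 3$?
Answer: $\sqrt{95812621} \approx 9788.4$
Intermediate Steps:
$v{\left(C,P \right)} = 3 - 3 P$ ($v{\left(C,P \right)} = \left(1 - P\right) 3 = 3 - 3 P$)
$M{\left(s,d \right)} = - 6 d$
$H{\left(o,B \right)} = 2 B \left(2 o + 14 B\right)$ ($H{\left(o,B \right)} = \left(o + \left(o + 14 B\right)\right) 2 B = \left(2 o + 14 B\right) 2 B = 2 B \left(2 o + 14 B\right)$)
$\sqrt{-3089271 + H{\left(M{\left(-27,v{\left(-6,-4 \right)} \right)},-1873 \right)}} = \sqrt{-3089271 + 4 \left(-1873\right) \left(- 6 \left(3 - -12\right) + 7 \left(-1873\right)\right)} = \sqrt{-3089271 + 4 \left(-1873\right) \left(- 6 \left(3 + 12\right) - 13111\right)} = \sqrt{-3089271 + 4 \left(-1873\right) \left(\left(-6\right) 15 - 13111\right)} = \sqrt{-3089271 + 4 \left(-1873\right) \left(-90 - 13111\right)} = \sqrt{-3089271 + 4 \left(-1873\right) \left(-13201\right)} = \sqrt{-3089271 + 98901892} = \sqrt{95812621}$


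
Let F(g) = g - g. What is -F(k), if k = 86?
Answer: 0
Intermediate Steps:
F(g) = 0
-F(k) = -1*0 = 0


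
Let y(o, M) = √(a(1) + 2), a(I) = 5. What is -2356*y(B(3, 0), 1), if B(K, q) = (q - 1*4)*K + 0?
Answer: -2356*√7 ≈ -6233.4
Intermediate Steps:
B(K, q) = K*(-4 + q) (B(K, q) = (q - 4)*K + 0 = (-4 + q)*K + 0 = K*(-4 + q) + 0 = K*(-4 + q))
y(o, M) = √7 (y(o, M) = √(5 + 2) = √7)
-2356*y(B(3, 0), 1) = -2356*√7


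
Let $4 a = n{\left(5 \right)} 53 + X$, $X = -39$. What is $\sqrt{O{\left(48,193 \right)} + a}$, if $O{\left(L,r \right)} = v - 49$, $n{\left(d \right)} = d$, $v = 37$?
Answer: $\frac{\sqrt{178}}{2} \approx 6.6708$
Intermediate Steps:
$O{\left(L,r \right)} = -12$ ($O{\left(L,r \right)} = 37 - 49 = -12$)
$a = \frac{113}{2}$ ($a = \frac{5 \cdot 53 - 39}{4} = \frac{265 - 39}{4} = \frac{1}{4} \cdot 226 = \frac{113}{2} \approx 56.5$)
$\sqrt{O{\left(48,193 \right)} + a} = \sqrt{-12 + \frac{113}{2}} = \sqrt{\frac{89}{2}} = \frac{\sqrt{178}}{2}$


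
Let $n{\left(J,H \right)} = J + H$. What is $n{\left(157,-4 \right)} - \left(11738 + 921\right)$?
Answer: $-12506$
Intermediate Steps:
$n{\left(J,H \right)} = H + J$
$n{\left(157,-4 \right)} - \left(11738 + 921\right) = \left(-4 + 157\right) - \left(11738 + 921\right) = 153 - 12659 = -12506$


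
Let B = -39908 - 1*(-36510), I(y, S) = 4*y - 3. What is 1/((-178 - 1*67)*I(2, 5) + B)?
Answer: -1/4623 ≈ -0.00021631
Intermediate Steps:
I(y, S) = -3 + 4*y
B = -3398 (B = -39908 + 36510 = -3398)
1/((-178 - 1*67)*I(2, 5) + B) = 1/((-178 - 1*67)*(-3 + 4*2) - 3398) = 1/((-178 - 67)*(-3 + 8) - 3398) = 1/(-245*5 - 3398) = 1/(-1225 - 3398) = 1/(-4623) = -1/4623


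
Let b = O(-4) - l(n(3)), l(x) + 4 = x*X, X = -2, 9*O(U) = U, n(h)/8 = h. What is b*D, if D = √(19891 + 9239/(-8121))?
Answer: 34336*√239545137/73089 ≈ 7271.0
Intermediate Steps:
n(h) = 8*h
O(U) = U/9
l(x) = -4 - 2*x (l(x) = -4 + x*(-2) = -4 - 2*x)
D = 74*√239545137/8121 (D = √(19891 + 9239*(-1/8121)) = √(19891 - 9239/8121) = √(161525572/8121) = 74*√239545137/8121 ≈ 141.03)
b = 464/9 (b = (⅑)*(-4) - (-4 - 16*3) = -4/9 - (-4 - 2*24) = -4/9 - (-4 - 48) = -4/9 - 1*(-52) = -4/9 + 52 = 464/9 ≈ 51.556)
b*D = 464*(74*√239545137/8121)/9 = 34336*√239545137/73089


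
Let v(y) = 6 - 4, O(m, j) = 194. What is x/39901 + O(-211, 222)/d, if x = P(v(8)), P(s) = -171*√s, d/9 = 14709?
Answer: 194/132381 - 171*√2/39901 ≈ -0.0045953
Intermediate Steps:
d = 132381 (d = 9*14709 = 132381)
v(y) = 2
x = -171*√2 ≈ -241.83
x/39901 + O(-211, 222)/d = -171*√2/39901 + 194/132381 = 194/132381 - 171*√2/39901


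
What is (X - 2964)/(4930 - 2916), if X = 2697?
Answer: -267/2014 ≈ -0.13257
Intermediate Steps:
(X - 2964)/(4930 - 2916) = (2697 - 2964)/(4930 - 2916) = -267/2014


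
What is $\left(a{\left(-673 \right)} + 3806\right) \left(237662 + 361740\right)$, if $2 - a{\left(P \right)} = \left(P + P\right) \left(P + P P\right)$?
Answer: $364880203650368$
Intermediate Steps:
$a{\left(P \right)} = 2 - 2 P \left(P + P^{2}\right)$ ($a{\left(P \right)} = 2 - \left(P + P\right) \left(P + P P\right) = 2 - 2 P \left(P + P^{2}\right)$)
$\left(a{\left(-673 \right)} + 3806\right) \left(237662 + 361740\right) = \left(\left(2 - 2 \left(-673\right)^{2} - 2 \left(-673\right)^{3}\right) + 3806\right) \left(237662 + 361740\right) = \left(\left(2 - 905858 - -609642434\right) + 3806\right) 599402 = \left(\left(2 - 905858 + 609642434\right) + 3806\right) 599402 = \left(608736578 + 3806\right) 599402 = 608740384 \cdot 599402 = 364880203650368$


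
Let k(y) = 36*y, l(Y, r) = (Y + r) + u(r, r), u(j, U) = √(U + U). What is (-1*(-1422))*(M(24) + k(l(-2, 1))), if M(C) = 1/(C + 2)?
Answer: -664785/13 + 51192*√2 ≈ 21259.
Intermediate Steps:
M(C) = 1/(2 + C)
u(j, U) = √2*√U (u(j, U) = √(2*U) = √2*√U)
l(Y, r) = Y + r + √2*√r (l(Y, r) = (Y + r) + √2*√r = Y + r + √2*√r)
(-1*(-1422))*(M(24) + k(l(-2, 1))) = (-1*(-1422))*(1/(2 + 24) + 36*(-2 + 1 + √2*√1)) = 1422*(1/26 + 36*(-2 + 1 + √2*1)) = 1422*(1/26 + 36*(-2 + 1 + √2)) = 1422*(1/26 + 36*(-1 + √2)) = 1422*(1/26 + (-36 + 36*√2)) = 1422*(-935/26 + 36*√2) = -664785/13 + 51192*√2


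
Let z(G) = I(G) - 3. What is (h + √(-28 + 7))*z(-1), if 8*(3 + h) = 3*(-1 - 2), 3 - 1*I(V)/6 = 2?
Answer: -99/8 + 3*I*√21 ≈ -12.375 + 13.748*I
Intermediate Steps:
I(V) = 6 (I(V) = 18 - 6*2 = 18 - 12 = 6)
h = -33/8 (h = -3 + (3*(-1 - 2))/8 = -3 + (3*(-3))/8 = -3 + (⅛)*(-9) = -3 - 9/8 = -33/8 ≈ -4.1250)
z(G) = 3 (z(G) = 6 - 3 = 3)
(h + √(-28 + 7))*z(-1) = (-33/8 + √(-28 + 7))*3 = (-33/8 + √(-21))*3 = (-33/8 + I*√21)*3 = -99/8 + 3*I*√21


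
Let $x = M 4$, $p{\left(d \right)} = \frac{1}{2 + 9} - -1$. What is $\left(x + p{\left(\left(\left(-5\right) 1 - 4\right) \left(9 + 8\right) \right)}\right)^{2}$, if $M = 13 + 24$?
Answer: $\frac{2689600}{121} \approx 22228.0$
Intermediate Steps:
$M = 37$
$p{\left(d \right)} = \frac{12}{11}$ ($p{\left(d \right)} = \frac{1}{11} + 1 = \frac{12}{11}$)
$x = 148$ ($x = 37 \cdot 4 = 148$)
$\left(x + p{\left(\left(\left(-5\right) 1 - 4\right) \left(9 + 8\right) \right)}\right)^{2} = \left(148 + \frac{12}{11}\right)^{2} = \left(\frac{1640}{11}\right)^{2} = \frac{2689600}{121}$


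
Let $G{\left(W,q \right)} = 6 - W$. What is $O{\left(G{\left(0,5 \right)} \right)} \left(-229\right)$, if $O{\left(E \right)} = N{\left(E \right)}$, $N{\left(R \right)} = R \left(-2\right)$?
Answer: $2748$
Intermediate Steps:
$N{\left(R \right)} = - 2 R$
$O{\left(E \right)} = - 2 E$
$O{\left(G{\left(0,5 \right)} \right)} \left(-229\right) = - 2 \left(6 - 0\right) \left(-229\right) = - 2 \left(6 + 0\right) \left(-229\right) = \left(-2\right) 6 \left(-229\right) = \left(-12\right) \left(-229\right) = 2748$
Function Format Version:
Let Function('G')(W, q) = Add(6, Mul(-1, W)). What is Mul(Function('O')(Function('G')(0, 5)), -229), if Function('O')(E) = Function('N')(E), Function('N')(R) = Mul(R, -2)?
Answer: 2748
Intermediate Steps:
Function('N')(R) = Mul(-2, R)
Function('O')(E) = Mul(-2, E)
Mul(Function('O')(Function('G')(0, 5)), -229) = Mul(Mul(-2, Add(6, Mul(-1, 0))), -229) = Mul(Mul(-2, Add(6, 0)), -229) = Mul(Mul(-2, 6), -229) = Mul(-12, -229) = 2748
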